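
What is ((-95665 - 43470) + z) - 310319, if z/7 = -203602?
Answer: -1874668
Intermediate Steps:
z = -1425214 (z = 7*(-203602) = -1425214)
((-95665 - 43470) + z) - 310319 = ((-95665 - 43470) - 1425214) - 310319 = (-139135 - 1425214) - 310319 = -1564349 - 310319 = -1874668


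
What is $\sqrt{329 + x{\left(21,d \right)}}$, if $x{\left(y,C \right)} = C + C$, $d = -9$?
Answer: $\sqrt{311} \approx 17.635$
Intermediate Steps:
$x{\left(y,C \right)} = 2 C$
$\sqrt{329 + x{\left(21,d \right)}} = \sqrt{329 + 2 \left(-9\right)} = \sqrt{329 - 18} = \sqrt{311}$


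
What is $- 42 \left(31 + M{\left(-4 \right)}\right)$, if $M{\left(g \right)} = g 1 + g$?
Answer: $-966$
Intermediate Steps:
$M{\left(g \right)} = 2 g$ ($M{\left(g \right)} = g + g = 2 g$)
$- 42 \left(31 + M{\left(-4 \right)}\right) = - 42 \left(31 + 2 \left(-4\right)\right) = - 42 \left(31 - 8\right) = \left(-42\right) 23 = -966$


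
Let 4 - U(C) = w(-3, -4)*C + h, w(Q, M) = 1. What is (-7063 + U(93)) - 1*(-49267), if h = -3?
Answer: 42118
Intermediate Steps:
U(C) = 7 - C (U(C) = 4 - (1*C - 3) = 4 - (C - 3) = 4 - (-3 + C) = 4 + (3 - C) = 7 - C)
(-7063 + U(93)) - 1*(-49267) = (-7063 + (7 - 1*93)) - 1*(-49267) = (-7063 + (7 - 93)) + 49267 = (-7063 - 86) + 49267 = -7149 + 49267 = 42118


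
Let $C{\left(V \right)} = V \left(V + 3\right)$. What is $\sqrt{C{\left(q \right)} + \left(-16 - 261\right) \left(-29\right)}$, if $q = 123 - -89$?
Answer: $3 \sqrt{5957} \approx 231.54$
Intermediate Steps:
$q = 212$ ($q = 123 + 89 = 212$)
$C{\left(V \right)} = V \left(3 + V\right)$
$\sqrt{C{\left(q \right)} + \left(-16 - 261\right) \left(-29\right)} = \sqrt{212 \left(3 + 212\right) + \left(-16 - 261\right) \left(-29\right)} = \sqrt{212 \cdot 215 - -8033} = \sqrt{45580 + 8033} = \sqrt{53613} = 3 \sqrt{5957}$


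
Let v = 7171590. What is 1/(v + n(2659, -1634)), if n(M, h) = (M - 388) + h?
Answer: 1/7172227 ≈ 1.3943e-7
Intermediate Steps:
n(M, h) = -388 + M + h (n(M, h) = (-388 + M) + h = -388 + M + h)
1/(v + n(2659, -1634)) = 1/(7171590 + (-388 + 2659 - 1634)) = 1/(7171590 + 637) = 1/7172227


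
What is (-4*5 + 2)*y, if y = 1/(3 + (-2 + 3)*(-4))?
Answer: 18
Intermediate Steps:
y = -1 (y = 1/(3 + 1*(-4)) = 1/(3 - 4) = 1/(-1) = -1)
(-4*5 + 2)*y = (-4*5 + 2)*(-1) = (-20 + 2)*(-1) = -18*(-1) = 18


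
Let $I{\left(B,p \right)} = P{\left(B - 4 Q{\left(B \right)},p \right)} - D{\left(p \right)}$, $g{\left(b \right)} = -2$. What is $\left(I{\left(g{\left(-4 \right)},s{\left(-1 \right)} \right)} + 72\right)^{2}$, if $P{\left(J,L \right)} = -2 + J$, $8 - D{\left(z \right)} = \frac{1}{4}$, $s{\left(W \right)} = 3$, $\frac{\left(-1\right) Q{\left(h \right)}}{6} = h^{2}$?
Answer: $\frac{390625}{16} \approx 24414.0$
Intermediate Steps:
$Q{\left(h \right)} = - 6 h^{2}$
$D{\left(z \right)} = \frac{31}{4}$ ($D{\left(z \right)} = 8 - \frac{1}{4} = \frac{31}{4}$)
$I{\left(B,p \right)} = - \frac{39}{4} + B + 24 B^{2}$ ($I{\left(B,p \right)} = \left(-2 - \left(- B + 4 \left(-6\right) B^{2}\right)\right) - \frac{31}{4} = \left(-2 + \left(B + 24 B^{2}\right)\right) - \frac{31}{4} = \left(-2 + B + 24 B^{2}\right) - \frac{31}{4} = - \frac{39}{4} + B + 24 B^{2}$)
$\left(I{\left(g{\left(-4 \right)},s{\left(-1 \right)} \right)} + 72\right)^{2} = \left(\left(- \frac{39}{4} - 2 + 24 \left(-2\right)^{2}\right) + 72\right)^{2} = \left(\left(- \frac{39}{4} - 2 + 24 \cdot 4\right) + 72\right)^{2} = \left(\left(- \frac{39}{4} - 2 + 96\right) + 72\right)^{2} = \left(\frac{337}{4} + 72\right)^{2} = \left(\frac{625}{4}\right)^{2} = \frac{390625}{16}$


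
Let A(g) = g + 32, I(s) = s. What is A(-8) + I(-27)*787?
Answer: -21225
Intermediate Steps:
A(g) = 32 + g
A(-8) + I(-27)*787 = (32 - 8) - 27*787 = 24 - 21249 = -21225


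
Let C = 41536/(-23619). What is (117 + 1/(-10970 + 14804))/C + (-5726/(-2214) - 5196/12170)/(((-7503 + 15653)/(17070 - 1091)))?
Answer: -10085987583049857319/161900739217008000 ≈ -62.297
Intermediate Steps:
C = -41536/23619 (C = 41536*(-1/23619) = -41536/23619 ≈ -1.7586)
(117 + 1/(-10970 + 14804))/C + (-5726/(-2214) - 5196/12170)/(((-7503 + 15653)/(17070 - 1091))) = (117 + 1/(-10970 + 14804))/(-41536/23619) + (-5726/(-2214) - 5196/12170)/(((-7503 + 15653)/(17070 - 1091))) = (117 + 1/3834)*(-23619/41536) + (-5726*(-1/2214) - 5196*1/12170)/((8150/15979)) = (117 + 1/3834)*(-23619/41536) + (2863/1107 - 2598/6085)/((8150*(1/15979))) = (448579/3834)*(-23619/41536) + 14545369/(6736095*(8150/15979)) = -3531662467/53083008 + (14545369/6736095)*(15979/8150) = -3531662467/53083008 + 232420451251/54899174250 = -10085987583049857319/161900739217008000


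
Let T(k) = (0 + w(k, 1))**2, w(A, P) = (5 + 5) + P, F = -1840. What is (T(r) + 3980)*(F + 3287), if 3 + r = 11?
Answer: 5934147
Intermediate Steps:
r = 8 (r = -3 + 11 = 8)
w(A, P) = 10 + P
T(k) = 121 (T(k) = (0 + (10 + 1))**2 = (0 + 11)**2 = 11**2 = 121)
(T(r) + 3980)*(F + 3287) = (121 + 3980)*(-1840 + 3287) = 4101*1447 = 5934147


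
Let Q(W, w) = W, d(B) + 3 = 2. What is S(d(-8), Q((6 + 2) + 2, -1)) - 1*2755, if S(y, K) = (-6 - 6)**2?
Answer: -2611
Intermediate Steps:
d(B) = -1 (d(B) = -3 + 2 = -1)
S(y, K) = 144 (S(y, K) = (-12)**2 = 144)
S(d(-8), Q((6 + 2) + 2, -1)) - 1*2755 = 144 - 1*2755 = 144 - 2755 = -2611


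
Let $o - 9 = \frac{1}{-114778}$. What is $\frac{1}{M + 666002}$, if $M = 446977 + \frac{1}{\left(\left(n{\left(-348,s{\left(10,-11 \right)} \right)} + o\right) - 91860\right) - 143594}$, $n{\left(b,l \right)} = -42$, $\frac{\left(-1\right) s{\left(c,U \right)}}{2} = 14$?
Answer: $\frac{27028726887}{30082405421851595} \approx 8.9849 \cdot 10^{-7}$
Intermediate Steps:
$o = \frac{1033001}{114778}$ ($o = 9 + \frac{1}{-114778} = 9 - \frac{1}{114778} = \frac{1033001}{114778} \approx 9.0$)
$s{\left(c,U \right)} = -28$ ($s{\left(c,U \right)} = \left(-2\right) 14 = -28$)
$M = \frac{12081219257655821}{27028726887}$ ($M = 446977 + \frac{1}{\left(\left(-42 + \frac{1033001}{114778}\right) - 91860\right) - 143594} = 446977 + \frac{1}{\left(- \frac{3787675}{114778} - 91860\right) - 143594} = 446977 + \frac{1}{- \frac{10547294755}{114778} - 143594} = 446977 + \frac{1}{- \frac{27028726887}{114778}} = 446977 - \frac{114778}{27028726887} = \frac{12081219257655821}{27028726887} \approx 4.4698 \cdot 10^{5}$)
$\frac{1}{M + 666002} = \frac{1}{\frac{12081219257655821}{27028726887} + 666002} = \frac{1}{\frac{30082405421851595}{27028726887}} = \frac{27028726887}{30082405421851595}$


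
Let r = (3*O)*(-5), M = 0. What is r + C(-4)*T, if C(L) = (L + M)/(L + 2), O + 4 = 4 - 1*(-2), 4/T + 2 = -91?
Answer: -2798/93 ≈ -30.086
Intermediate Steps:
T = -4/93 (T = 4/(-2 - 91) = 4/(-93) = 4*(-1/93) = -4/93 ≈ -0.043011)
O = 2 (O = -4 + (4 - 1*(-2)) = -4 + (4 + 2) = -4 + 6 = 2)
C(L) = L/(2 + L) (C(L) = (L + 0)/(L + 2) = L/(2 + L))
r = -30 (r = (3*2)*(-5) = 6*(-5) = -30)
r + C(-4)*T = -30 - 4/(2 - 4)*(-4/93) = -30 - 4/(-2)*(-4/93) = -30 - 4*(-½)*(-4/93) = -30 + 2*(-4/93) = -30 - 8/93 = -2798/93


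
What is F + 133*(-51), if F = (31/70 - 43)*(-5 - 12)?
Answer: -424167/70 ≈ -6059.5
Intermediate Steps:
F = 50643/70 (F = (31*(1/70) - 43)*(-17) = (31/70 - 43)*(-17) = -2979/70*(-17) = 50643/70 ≈ 723.47)
F + 133*(-51) = 50643/70 + 133*(-51) = 50643/70 - 6783 = -424167/70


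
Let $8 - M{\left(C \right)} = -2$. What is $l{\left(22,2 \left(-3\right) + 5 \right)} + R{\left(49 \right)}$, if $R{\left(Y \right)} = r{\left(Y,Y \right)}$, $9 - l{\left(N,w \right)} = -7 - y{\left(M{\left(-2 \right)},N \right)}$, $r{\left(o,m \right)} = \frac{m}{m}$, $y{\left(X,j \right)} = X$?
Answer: $27$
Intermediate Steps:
$M{\left(C \right)} = 10$ ($M{\left(C \right)} = 8 - -2 = 8 + 2 = 10$)
$r{\left(o,m \right)} = 1$
$l{\left(N,w \right)} = 26$ ($l{\left(N,w \right)} = 9 - \left(-7 - 10\right) = 9 - -17 = 9 + 17 = 26$)
$R{\left(Y \right)} = 1$
$l{\left(22,2 \left(-3\right) + 5 \right)} + R{\left(49 \right)} = 26 + 1 = 27$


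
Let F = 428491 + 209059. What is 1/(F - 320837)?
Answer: 1/316713 ≈ 3.1574e-6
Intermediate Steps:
F = 637550
1/(F - 320837) = 1/(637550 - 320837) = 1/316713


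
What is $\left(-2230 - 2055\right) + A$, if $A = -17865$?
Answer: $-22150$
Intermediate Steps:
$\left(-2230 - 2055\right) + A = \left(-2230 - 2055\right) - 17865 = -4285 - 17865 = -22150$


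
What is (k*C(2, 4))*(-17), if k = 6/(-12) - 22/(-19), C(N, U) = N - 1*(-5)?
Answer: -2975/38 ≈ -78.289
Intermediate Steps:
C(N, U) = 5 + N (C(N, U) = N + 5 = 5 + N)
k = 25/38 (k = 6*(-1/12) - 22*(-1/19) = -½ + 22/19 = 25/38 ≈ 0.65790)
(k*C(2, 4))*(-17) = (25*(5 + 2)/38)*(-17) = ((25/38)*7)*(-17) = (175/38)*(-17) = -2975/38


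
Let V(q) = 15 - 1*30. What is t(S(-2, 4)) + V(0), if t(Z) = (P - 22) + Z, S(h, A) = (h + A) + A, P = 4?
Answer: -27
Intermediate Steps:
S(h, A) = h + 2*A (S(h, A) = (A + h) + A = h + 2*A)
t(Z) = -18 + Z (t(Z) = (4 - 22) + Z = -18 + Z)
V(q) = -15 (V(q) = 15 - 30 = -15)
t(S(-2, 4)) + V(0) = (-18 + (-2 + 2*4)) - 15 = (-18 + (-2 + 8)) - 15 = (-18 + 6) - 15 = -12 - 15 = -27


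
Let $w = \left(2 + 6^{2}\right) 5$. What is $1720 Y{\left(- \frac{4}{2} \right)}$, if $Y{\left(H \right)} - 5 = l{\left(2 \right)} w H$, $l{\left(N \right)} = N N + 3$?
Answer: $-4566600$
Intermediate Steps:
$w = 190$ ($w = \left(2 + 36\right) 5 = 38 \cdot 5 = 190$)
$l{\left(N \right)} = 3 + N^{2}$ ($l{\left(N \right)} = N^{2} + 3 = 3 + N^{2}$)
$Y{\left(H \right)} = 5 + 1330 H$ ($Y{\left(H \right)} = 5 + \left(3 + 2^{2}\right) 190 H = 5 + \left(3 + 4\right) 190 H = 5 + 7 \cdot 190 H = 5 + 1330 H$)
$1720 Y{\left(- \frac{4}{2} \right)} = 1720 \left(5 + 1330 \left(- \frac{4}{2}\right)\right) = 1720 \left(5 + 1330 \left(\left(-4\right) \frac{1}{2}\right)\right) = 1720 \left(5 + 1330 \left(-2\right)\right) = 1720 \left(5 - 2660\right) = 1720 \left(-2655\right) = -4566600$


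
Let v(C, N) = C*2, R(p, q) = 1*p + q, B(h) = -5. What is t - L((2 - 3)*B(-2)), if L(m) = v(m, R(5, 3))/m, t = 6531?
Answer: 6529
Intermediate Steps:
R(p, q) = p + q
v(C, N) = 2*C
L(m) = 2 (L(m) = (2*m)/m = 2)
t - L((2 - 3)*B(-2)) = 6531 - 1*2 = 6531 - 2 = 6529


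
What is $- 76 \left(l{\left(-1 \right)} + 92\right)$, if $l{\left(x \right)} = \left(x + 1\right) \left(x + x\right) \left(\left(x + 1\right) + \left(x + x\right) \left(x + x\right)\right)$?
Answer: $-6992$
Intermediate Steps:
$l{\left(x \right)} = 2 x \left(1 + x\right) \left(1 + x + 4 x^{2}\right)$ ($l{\left(x \right)} = \left(1 + x\right) 2 x \left(\left(1 + x\right) + 2 x 2 x\right) = 2 x \left(1 + x\right) \left(\left(1 + x\right) + 4 x^{2}\right) = 2 x \left(1 + x\right) \left(1 + x + 4 x^{2}\right)$)
$- 76 \left(l{\left(-1 \right)} + 92\right) = - 76 \left(2 \left(-1\right) \left(1 + 2 \left(-1\right) + 4 \left(-1\right)^{3} + 5 \left(-1\right)^{2}\right) + 92\right) = - 76 \left(2 \left(-1\right) \left(1 - 2 + 4 \left(-1\right) + 5 \cdot 1\right) + 92\right) = - 76 \left(2 \left(-1\right) \left(1 - 2 - 4 + 5\right) + 92\right) = - 76 \left(2 \left(-1\right) 0 + 92\right) = - 76 \left(0 + 92\right) = \left(-76\right) 92 = -6992$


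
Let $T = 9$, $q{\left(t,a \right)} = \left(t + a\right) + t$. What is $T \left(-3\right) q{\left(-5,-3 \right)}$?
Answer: $351$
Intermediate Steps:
$q{\left(t,a \right)} = a + 2 t$ ($q{\left(t,a \right)} = \left(a + t\right) + t = a + 2 t$)
$T \left(-3\right) q{\left(-5,-3 \right)} = 9 \left(-3\right) \left(-3 + 2 \left(-5\right)\right) = - 27 \left(-3 - 10\right) = \left(-27\right) \left(-13\right) = 351$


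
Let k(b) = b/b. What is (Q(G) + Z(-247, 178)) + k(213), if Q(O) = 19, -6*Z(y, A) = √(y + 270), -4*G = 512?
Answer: 20 - √23/6 ≈ 19.201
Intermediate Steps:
G = -128 (G = -¼*512 = -128)
Z(y, A) = -√(270 + y)/6 (Z(y, A) = -√(y + 270)/6 = -√(270 + y)/6)
k(b) = 1
(Q(G) + Z(-247, 178)) + k(213) = (19 - √(270 - 247)/6) + 1 = (19 - √23/6) + 1 = 20 - √23/6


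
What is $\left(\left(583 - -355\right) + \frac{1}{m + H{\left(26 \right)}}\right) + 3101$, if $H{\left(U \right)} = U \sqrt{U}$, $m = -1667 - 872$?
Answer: $\frac{25966506316}{6428945} - \frac{26 \sqrt{26}}{6428945} \approx 4039.0$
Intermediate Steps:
$m = -2539$ ($m = -1667 - 872 = -2539$)
$H{\left(U \right)} = U^{\frac{3}{2}}$
$\left(\left(583 - -355\right) + \frac{1}{m + H{\left(26 \right)}}\right) + 3101 = \left(\left(583 - -355\right) + \frac{1}{-2539 + 26^{\frac{3}{2}}}\right) + 3101 = \left(\left(583 + 355\right) + \frac{1}{-2539 + 26 \sqrt{26}}\right) + 3101 = \left(938 + \frac{1}{-2539 + 26 \sqrt{26}}\right) + 3101 = 4039 + \frac{1}{-2539 + 26 \sqrt{26}}$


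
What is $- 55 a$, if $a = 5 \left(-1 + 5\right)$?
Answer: $-1100$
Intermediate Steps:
$a = 20$ ($a = 5 \cdot 4 = 20$)
$- 55 a = \left(-55\right) 20 = -1100$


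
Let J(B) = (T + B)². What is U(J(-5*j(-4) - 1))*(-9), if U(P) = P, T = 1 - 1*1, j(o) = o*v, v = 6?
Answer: -127449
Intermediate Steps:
j(o) = 6*o (j(o) = o*6 = 6*o)
T = 0 (T = 1 - 1 = 0)
J(B) = B² (J(B) = (0 + B)² = B²)
U(J(-5*j(-4) - 1))*(-9) = (-30*(-4) - 1)²*(-9) = (-5*(-24) - 1)²*(-9) = (120 - 1)²*(-9) = 119²*(-9) = 14161*(-9) = -127449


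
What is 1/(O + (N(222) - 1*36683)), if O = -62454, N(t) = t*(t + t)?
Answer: -1/569 ≈ -0.0017575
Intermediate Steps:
N(t) = 2*t**2 (N(t) = t*(2*t) = 2*t**2)
1/(O + (N(222) - 1*36683)) = 1/(-62454 + (2*222**2 - 1*36683)) = 1/(-62454 + (2*49284 - 36683)) = 1/(-62454 + (98568 - 36683)) = 1/(-62454 + 61885) = 1/(-569) = -1/569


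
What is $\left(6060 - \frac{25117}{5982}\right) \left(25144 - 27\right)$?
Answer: $\frac{909883493951}{5982} \approx 1.521 \cdot 10^{8}$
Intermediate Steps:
$\left(6060 - \frac{25117}{5982}\right) \left(25144 - 27\right) = \left(6060 - \frac{25117}{5982}\right) 25117 = \frac{36225803}{5982} \cdot 25117 = \frac{909883493951}{5982}$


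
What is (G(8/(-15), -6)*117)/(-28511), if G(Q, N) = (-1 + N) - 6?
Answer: 1521/28511 ≈ 0.053348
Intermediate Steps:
G(Q, N) = -7 + N
(G(8/(-15), -6)*117)/(-28511) = ((-7 - 6)*117)/(-28511) = -13*117*(-1/28511) = -1521*(-1/28511) = 1521/28511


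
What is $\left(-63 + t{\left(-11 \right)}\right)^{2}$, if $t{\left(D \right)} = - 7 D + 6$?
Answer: $400$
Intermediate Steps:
$t{\left(D \right)} = 6 - 7 D$
$\left(-63 + t{\left(-11 \right)}\right)^{2} = \left(-63 + \left(6 - -77\right)\right)^{2} = \left(-63 + \left(6 + 77\right)\right)^{2} = \left(-63 + 83\right)^{2} = 20^{2} = 400$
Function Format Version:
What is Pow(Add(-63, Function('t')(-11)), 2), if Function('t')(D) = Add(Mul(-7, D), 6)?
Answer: 400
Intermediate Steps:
Function('t')(D) = Add(6, Mul(-7, D))
Pow(Add(-63, Function('t')(-11)), 2) = Pow(Add(-63, Add(6, Mul(-7, -11))), 2) = Pow(Add(-63, Add(6, 77)), 2) = Pow(Add(-63, 83), 2) = Pow(20, 2) = 400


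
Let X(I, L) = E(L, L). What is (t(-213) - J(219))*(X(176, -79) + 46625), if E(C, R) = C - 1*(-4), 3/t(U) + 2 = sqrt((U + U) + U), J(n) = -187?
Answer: 5596939250/643 - 418950*I*sqrt(71)/643 ≈ 8.7044e+6 - 5490.1*I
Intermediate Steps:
t(U) = 3/(-2 + sqrt(3)*sqrt(U)) (t(U) = 3/(-2 + sqrt((U + U) + U)) = 3/(-2 + sqrt(2*U + U)) = 3/(-2 + sqrt(3*U)) = 3/(-2 + sqrt(3)*sqrt(U)))
E(C, R) = 4 + C (E(C, R) = C + 4 = 4 + C)
X(I, L) = 4 + L
(t(-213) - J(219))*(X(176, -79) + 46625) = (3/(-2 + sqrt(3)*sqrt(-213)) - 1*(-187))*((4 - 79) + 46625) = (3/(-2 + sqrt(3)*(I*sqrt(213))) + 187)*(-75 + 46625) = (3/(-2 + 3*I*sqrt(71)) + 187)*46550 = (187 + 3/(-2 + 3*I*sqrt(71)))*46550 = 8704850 + 139650/(-2 + 3*I*sqrt(71))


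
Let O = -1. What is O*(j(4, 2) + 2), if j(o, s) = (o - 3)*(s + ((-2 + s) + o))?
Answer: -8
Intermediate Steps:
j(o, s) = (-3 + o)*(-2 + o + 2*s) (j(o, s) = (-3 + o)*(s + (-2 + o + s)) = (-3 + o)*(-2 + o + 2*s))
O*(j(4, 2) + 2) = -((6 + 4**2 - 6*2 - 5*4 + 2*4*2) + 2) = -((6 + 16 - 12 - 20 + 16) + 2) = -(6 + 2) = -1*8 = -8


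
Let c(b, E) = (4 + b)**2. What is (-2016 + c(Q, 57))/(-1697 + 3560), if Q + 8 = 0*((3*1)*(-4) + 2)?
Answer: -2000/1863 ≈ -1.0735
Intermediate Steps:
Q = -8 (Q = -8 + 0*((3*1)*(-4) + 2) = -8 + 0*(3*(-4) + 2) = -8 + 0*(-12 + 2) = -8 + 0*(-10) = -8 + 0 = -8)
(-2016 + c(Q, 57))/(-1697 + 3560) = (-2016 + (4 - 8)**2)/(-1697 + 3560) = (-2016 + (-4)**2)/1863 = (-2016 + 16)*(1/1863) = -2000*1/1863 = -2000/1863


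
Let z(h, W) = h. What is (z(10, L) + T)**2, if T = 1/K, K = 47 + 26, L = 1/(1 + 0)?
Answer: 534361/5329 ≈ 100.27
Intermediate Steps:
L = 1 (L = 1/1 = 1)
K = 73
T = 1/73 ≈ 0.013699
(z(10, L) + T)**2 = (10 + 1/73)**2 = (731/73)**2 = 534361/5329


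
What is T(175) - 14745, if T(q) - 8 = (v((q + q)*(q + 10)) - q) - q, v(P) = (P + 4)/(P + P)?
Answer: -976850873/64750 ≈ -15087.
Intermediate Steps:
v(P) = (4 + P)/(2*P) (v(P) = (4 + P)/((2*P)) = (4 + P)*(1/(2*P)) = (4 + P)/(2*P))
T(q) = 8 - 2*q + (4 + 2*q*(10 + q))/(4*q*(10 + q)) (T(q) = 8 + (((4 + (q + q)*(q + 10))/(2*(((q + q)*(q + 10)))) - q) - q) = 8 + (((4 + (2*q)*(10 + q))/(2*(((2*q)*(10 + q)))) - q) - q) = 8 + (((4 + 2*q*(10 + q))/(2*((2*q*(10 + q)))) - q) - q) = 8 + (((1/(2*q*(10 + q)))*(4 + 2*q*(10 + q))/2 - q) - q) = 8 + (((4 + 2*q*(10 + q))/(4*q*(10 + q)) - q) - q) = 8 + ((-q + (4 + 2*q*(10 + q))/(4*q*(10 + q))) - q) = 8 + (-2*q + (4 + 2*q*(10 + q))/(4*q*(10 + q))) = 8 - 2*q + (4 + 2*q*(10 + q))/(4*q*(10 + q)))
T(175) - 14745 = (1/2)*(2 - 23*175**2 - 4*175**3 + 170*175)/(175*(10 + 175)) - 14745 = (1/2)*(1/175)*(2 - 23*30625 - 4*5359375 + 29750)/185 - 14745 = (1/2)*(1/175)*(1/185)*(2 - 704375 - 21437500 + 29750) - 14745 = (1/2)*(1/175)*(1/185)*(-22112123) - 14745 = -22112123/64750 - 14745 = -976850873/64750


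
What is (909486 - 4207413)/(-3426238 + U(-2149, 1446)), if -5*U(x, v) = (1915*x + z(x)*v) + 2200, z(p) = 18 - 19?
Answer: 16489635/13016609 ≈ 1.2668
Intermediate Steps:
z(p) = -1
U(x, v) = -440 - 383*x + v/5 (U(x, v) = -((1915*x - v) + 2200)/5 = -((-v + 1915*x) + 2200)/5 = -(2200 - v + 1915*x)/5 = -440 - 383*x + v/5)
(909486 - 4207413)/(-3426238 + U(-2149, 1446)) = (909486 - 4207413)/(-3426238 + (-440 - 383*(-2149) + (⅕)*1446)) = -3297927/(-3426238 + (-440 + 823067 + 1446/5)) = -3297927/(-3426238 + 4114581/5) = -3297927/(-13016609/5) = -3297927*(-5/13016609) = 16489635/13016609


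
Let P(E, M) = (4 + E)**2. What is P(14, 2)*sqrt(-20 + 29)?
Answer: 972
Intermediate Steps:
P(14, 2)*sqrt(-20 + 29) = (4 + 14)**2*sqrt(-20 + 29) = 18**2*sqrt(9) = 324*3 = 972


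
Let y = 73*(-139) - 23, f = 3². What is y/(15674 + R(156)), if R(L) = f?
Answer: -10170/15683 ≈ -0.64847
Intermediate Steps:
f = 9
R(L) = 9
y = -10170 (y = -10147 - 23 = -10170)
y/(15674 + R(156)) = -10170/(15674 + 9) = -10170/15683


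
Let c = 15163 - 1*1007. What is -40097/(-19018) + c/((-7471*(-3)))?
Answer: 1167912869/426250434 ≈ 2.7400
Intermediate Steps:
c = 14156 (c = 15163 - 1007 = 14156)
-40097/(-19018) + c/((-7471*(-3))) = -40097/(-19018) + 14156/((-7471*(-3))) = -40097*(-1/19018) + 14156/22413 = 40097/19018 + 14156*(1/22413) = 40097/19018 + 14156/22413 = 1167912869/426250434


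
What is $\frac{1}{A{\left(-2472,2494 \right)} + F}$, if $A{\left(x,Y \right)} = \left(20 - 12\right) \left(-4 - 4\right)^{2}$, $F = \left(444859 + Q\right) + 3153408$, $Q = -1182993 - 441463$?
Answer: $\frac{1}{1974323} \approx 5.065 \cdot 10^{-7}$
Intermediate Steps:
$Q = -1624456$
$F = 1973811$ ($F = \left(444859 - 1624456\right) + 3153408 = -1179597 + 3153408 = 1973811$)
$A{\left(x,Y \right)} = 512$ ($A{\left(x,Y \right)} = 8 \left(-8\right)^{2} = 8 \cdot 64 = 512$)
$\frac{1}{A{\left(-2472,2494 \right)} + F} = \frac{1}{512 + 1973811} = \frac{1}{1974323}$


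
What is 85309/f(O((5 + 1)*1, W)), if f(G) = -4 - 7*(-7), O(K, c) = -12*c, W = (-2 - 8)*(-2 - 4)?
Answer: 85309/45 ≈ 1895.8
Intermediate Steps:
W = 60 (W = -10*(-6) = 60)
f(G) = 45 (f(G) = -4 + 49 = 45)
85309/f(O((5 + 1)*1, W)) = 85309/45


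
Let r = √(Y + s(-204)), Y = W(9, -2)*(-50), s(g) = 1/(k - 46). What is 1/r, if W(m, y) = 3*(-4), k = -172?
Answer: √28514182/130799 ≈ 0.040825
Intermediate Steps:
W(m, y) = -12
s(g) = -1/218 (s(g) = 1/(-172 - 46) = 1/(-218) = -1/218)
Y = 600 (Y = -12*(-50) = 600)
r = √28514182/218 (r = √(600 - 1/218) = √(130799/218) = √28514182/218 ≈ 24.495)
1/r = 1/(√28514182/218) = √28514182/130799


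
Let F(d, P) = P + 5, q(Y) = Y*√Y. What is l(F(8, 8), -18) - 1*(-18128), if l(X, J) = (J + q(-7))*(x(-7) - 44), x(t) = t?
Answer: 19046 + 357*I*√7 ≈ 19046.0 + 944.53*I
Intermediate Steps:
q(Y) = Y^(3/2)
F(d, P) = 5 + P
l(X, J) = -51*J + 357*I*√7 (l(X, J) = (J + (-7)^(3/2))*(-7 - 44) = (J - 7*I*√7)*(-51) = -51*J + 357*I*√7)
l(F(8, 8), -18) - 1*(-18128) = (-51*(-18) + 357*I*√7) - 1*(-18128) = (918 + 357*I*√7) + 18128 = 19046 + 357*I*√7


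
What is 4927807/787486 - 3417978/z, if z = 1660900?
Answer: 686623102874/163491937175 ≈ 4.1997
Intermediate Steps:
4927807/787486 - 3417978/z = 4927807/787486 - 3417978/1660900 = 4927807*(1/787486) - 3417978*1/1660900 = 4927807/787486 - 1708989/830450 = 686623102874/163491937175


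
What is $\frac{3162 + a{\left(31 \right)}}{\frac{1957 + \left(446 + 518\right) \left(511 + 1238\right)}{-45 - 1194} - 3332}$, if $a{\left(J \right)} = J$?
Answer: $- \frac{3956127}{5816341} \approx -0.68017$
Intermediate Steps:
$\frac{3162 + a{\left(31 \right)}}{\frac{1957 + \left(446 + 518\right) \left(511 + 1238\right)}{-45 - 1194} - 3332} = \frac{3162 + 31}{\frac{1957 + \left(446 + 518\right) \left(511 + 1238\right)}{-45 - 1194} - 3332} = \frac{3193}{\frac{1957 + 964 \cdot 1749}{-1239} - 3332} = \frac{3193}{\left(1957 + 1686036\right) \left(- \frac{1}{1239}\right) - 3332} = \frac{3193}{1687993 \left(- \frac{1}{1239}\right) - 3332} = \frac{3193}{- \frac{1687993}{1239} - 3332} = \frac{3193}{- \frac{5816341}{1239}} = 3193 \left(- \frac{1239}{5816341}\right) = - \frac{3956127}{5816341}$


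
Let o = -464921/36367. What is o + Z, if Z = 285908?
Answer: 10397151315/36367 ≈ 2.8590e+5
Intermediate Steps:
o = -464921/36367 (o = -464921*1/36367 = -464921/36367 ≈ -12.784)
o + Z = -464921/36367 + 285908 = 10397151315/36367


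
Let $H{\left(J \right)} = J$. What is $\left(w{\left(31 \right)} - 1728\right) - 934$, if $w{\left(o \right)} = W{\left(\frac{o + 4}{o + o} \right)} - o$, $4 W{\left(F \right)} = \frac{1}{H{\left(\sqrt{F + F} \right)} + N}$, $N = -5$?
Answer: $- \frac{1594287}{592} - \frac{\sqrt{1085}}{2960} \approx -2693.1$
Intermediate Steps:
$W{\left(F \right)} = \frac{1}{4 \left(-5 + \sqrt{2} \sqrt{F}\right)}$ ($W{\left(F \right)} = \frac{1}{4 \left(\sqrt{F + F} - 5\right)} = \frac{1}{4 \left(\sqrt{2 F} - 5\right)} = \frac{1}{4 \left(\sqrt{2} \sqrt{F} - 5\right)} = \frac{1}{4 \left(-5 + \sqrt{2} \sqrt{F}\right)}$)
$w{\left(o \right)} = - o + \frac{1}{4 \left(-5 + \sqrt{\frac{4 + o}{o}}\right)}$ ($w{\left(o \right)} = \frac{1}{4 \left(-5 + \sqrt{2} \sqrt{\frac{o + 4}{o + o}}\right)} - o = \frac{1}{4 \left(-5 + \sqrt{2} \sqrt{\frac{4 + o}{2 o}}\right)} - o = \frac{1}{4 \left(-5 + \sqrt{2} \frac{\sqrt{2} \sqrt{\frac{4 + o}{o}}}{2}\right)} - o = \frac{1}{4 \left(-5 + \sqrt{\frac{4 + o}{o}}\right)} - o = - o + \frac{1}{4 \left(-5 + \sqrt{\frac{4 + o}{o}}\right)}$)
$\left(w{\left(31 \right)} - 1728\right) - 934 = \left(\frac{\frac{1}{4} - 31 \left(-5 + \sqrt{\frac{4 + 31}{31}}\right)}{-5 + \sqrt{\frac{4 + 31}{31}}} - 1728\right) - 934 = \left(\frac{\frac{1}{4} - 31 \left(-5 + \sqrt{\frac{1}{31} \cdot 35}\right)}{-5 + \sqrt{\frac{1}{31} \cdot 35}} - 1728\right) - 934 = \left(\frac{\frac{1}{4} - 31 \left(-5 + \sqrt{\frac{35}{31}}\right)}{-5 + \sqrt{\frac{35}{31}}} - 1728\right) - 934 = \left(\frac{\frac{1}{4} - 31 \left(-5 + \frac{\sqrt{1085}}{31}\right)}{-5 + \frac{\sqrt{1085}}{31}} - 1728\right) - 934 = \left(\frac{\frac{1}{4} + \left(155 - \sqrt{1085}\right)}{-5 + \frac{\sqrt{1085}}{31}} - 1728\right) - 934 = \left(\frac{\frac{621}{4} - \sqrt{1085}}{-5 + \frac{\sqrt{1085}}{31}} - 1728\right) - 934 = \left(-1728 + \frac{\frac{621}{4} - \sqrt{1085}}{-5 + \frac{\sqrt{1085}}{31}}\right) - 934 = -2662 + \frac{\frac{621}{4} - \sqrt{1085}}{-5 + \frac{\sqrt{1085}}{31}}$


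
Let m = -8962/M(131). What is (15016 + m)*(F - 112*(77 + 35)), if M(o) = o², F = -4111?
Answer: -4291670626170/17161 ≈ -2.5008e+8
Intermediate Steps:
m = -8962/17161 (m = -8962/(131²) = -8962/17161 ≈ -0.52223)
(15016 + m)*(F - 112*(77 + 35)) = (15016 - 8962/17161)*(-4111 - 112*(77 + 35)) = 257680614*(-4111 - 112*112)/17161 = 257680614*(-4111 - 12544)/17161 = (257680614/17161)*(-16655) = -4291670626170/17161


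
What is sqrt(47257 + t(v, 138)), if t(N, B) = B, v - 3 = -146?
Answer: sqrt(47395) ≈ 217.70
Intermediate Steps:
v = -143 (v = 3 - 146 = -143)
sqrt(47257 + t(v, 138)) = sqrt(47257 + 138) = sqrt(47395)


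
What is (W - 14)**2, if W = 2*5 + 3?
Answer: 1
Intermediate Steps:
W = 13 (W = 10 + 3 = 13)
(W - 14)**2 = (13 - 14)**2 = (-1)**2 = 1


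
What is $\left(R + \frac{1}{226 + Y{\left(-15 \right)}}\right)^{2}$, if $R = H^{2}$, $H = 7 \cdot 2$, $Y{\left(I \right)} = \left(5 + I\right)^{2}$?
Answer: $\frac{4082826609}{106276} \approx 38417.0$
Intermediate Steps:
$H = 14$
$R = 196$ ($R = 14^{2} = 196$)
$\left(R + \frac{1}{226 + Y{\left(-15 \right)}}\right)^{2} = \left(196 + \frac{1}{226 + \left(5 - 15\right)^{2}}\right)^{2} = \left(196 + \frac{1}{226 + \left(-10\right)^{2}}\right)^{2} = \left(196 + \frac{1}{226 + 100}\right)^{2} = \left(196 + \frac{1}{326}\right)^{2} = \left(\frac{63897}{326}\right)^{2} = \frac{4082826609}{106276}$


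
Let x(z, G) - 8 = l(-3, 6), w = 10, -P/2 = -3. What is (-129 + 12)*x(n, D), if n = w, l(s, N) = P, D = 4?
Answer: -1638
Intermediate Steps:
P = 6 (P = -2*(-3) = 6)
l(s, N) = 6
n = 10
x(z, G) = 14 (x(z, G) = 8 + 6 = 14)
(-129 + 12)*x(n, D) = (-129 + 12)*14 = -117*14 = -1638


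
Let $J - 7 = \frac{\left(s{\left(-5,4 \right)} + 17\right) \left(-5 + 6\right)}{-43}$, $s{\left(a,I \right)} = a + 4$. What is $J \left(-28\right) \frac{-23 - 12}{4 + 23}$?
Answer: $\frac{93100}{387} \approx 240.57$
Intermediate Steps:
$s{\left(a,I \right)} = 4 + a$
$J = \frac{285}{43}$ ($J = 7 + \frac{\left(\left(4 - 5\right) + 17\right) \left(-5 + 6\right)}{-43} = 7 + \left(-1 + 17\right) 1 \left(- \frac{1}{43}\right) = 7 + 16 \cdot 1 \left(- \frac{1}{43}\right) = 7 + 16 \left(- \frac{1}{43}\right) = 7 - \frac{16}{43} = \frac{285}{43} \approx 6.6279$)
$J \left(-28\right) \frac{-23 - 12}{4 + 23} = \frac{285}{43} \left(-28\right) \frac{-23 - 12}{4 + 23} = - \frac{7980 \left(- \frac{35}{27}\right)}{43} = - \frac{7980 \left(\left(-35\right) \frac{1}{27}\right)}{43} = \left(- \frac{7980}{43}\right) \left(- \frac{35}{27}\right) = \frac{93100}{387}$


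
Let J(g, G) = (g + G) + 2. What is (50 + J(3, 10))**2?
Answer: 4225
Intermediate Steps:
J(g, G) = 2 + G + g (J(g, G) = (G + g) + 2 = 2 + G + g)
(50 + J(3, 10))**2 = (50 + (2 + 10 + 3))**2 = (50 + 15)**2 = 65**2 = 4225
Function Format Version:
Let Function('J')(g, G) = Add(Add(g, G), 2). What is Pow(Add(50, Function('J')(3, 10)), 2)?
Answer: 4225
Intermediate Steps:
Function('J')(g, G) = Add(2, G, g) (Function('J')(g, G) = Add(Add(G, g), 2) = Add(2, G, g))
Pow(Add(50, Function('J')(3, 10)), 2) = Pow(Add(50, Add(2, 10, 3)), 2) = Pow(Add(50, 15), 2) = Pow(65, 2) = 4225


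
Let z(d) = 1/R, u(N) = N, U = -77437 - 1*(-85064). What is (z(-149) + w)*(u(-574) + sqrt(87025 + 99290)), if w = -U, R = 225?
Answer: 985026476/225 - 1716074*sqrt(186315)/225 ≈ 1.0858e+6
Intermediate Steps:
U = 7627 (U = -77437 + 85064 = 7627)
w = -7627 (w = -1*7627 = -7627)
z(d) = 1/225
(z(-149) + w)*(u(-574) + sqrt(87025 + 99290)) = (1/225 - 7627)*(-574 + sqrt(87025 + 99290)) = -1716074*(-574 + sqrt(186315))/225 = 985026476/225 - 1716074*sqrt(186315)/225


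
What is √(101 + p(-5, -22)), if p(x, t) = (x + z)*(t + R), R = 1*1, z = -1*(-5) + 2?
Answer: √59 ≈ 7.6811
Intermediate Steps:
z = 7 (z = 5 + 2 = 7)
R = 1
p(x, t) = (1 + t)*(7 + x) (p(x, t) = (x + 7)*(t + 1) = (7 + x)*(1 + t) = (1 + t)*(7 + x))
√(101 + p(-5, -22)) = √(101 + (7 - 5 + 7*(-22) - 22*(-5))) = √(101 + (7 - 5 - 154 + 110)) = √(101 - 42) = √59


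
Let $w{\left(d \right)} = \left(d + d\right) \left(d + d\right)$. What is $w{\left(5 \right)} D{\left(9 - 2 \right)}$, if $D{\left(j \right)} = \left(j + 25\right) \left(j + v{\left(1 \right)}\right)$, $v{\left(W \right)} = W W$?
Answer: $25600$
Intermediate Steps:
$v{\left(W \right)} = W^{2}$
$w{\left(d \right)} = 4 d^{2}$ ($w{\left(d \right)} = 2 d 2 d = 4 d^{2}$)
$D{\left(j \right)} = \left(1 + j\right) \left(25 + j\right)$ ($D{\left(j \right)} = \left(j + 25\right) \left(j + 1^{2}\right) = \left(25 + j\right) \left(j + 1\right) = \left(25 + j\right) \left(1 + j\right) = \left(1 + j\right) \left(25 + j\right)$)
$w{\left(5 \right)} D{\left(9 - 2 \right)} = 4 \cdot 5^{2} \left(25 + \left(9 - 2\right)^{2} + 26 \left(9 - 2\right)\right) = 4 \cdot 25 \left(25 + 7^{2} + 26 \cdot 7\right) = 100 \left(25 + 49 + 182\right) = 100 \cdot 256 = 25600$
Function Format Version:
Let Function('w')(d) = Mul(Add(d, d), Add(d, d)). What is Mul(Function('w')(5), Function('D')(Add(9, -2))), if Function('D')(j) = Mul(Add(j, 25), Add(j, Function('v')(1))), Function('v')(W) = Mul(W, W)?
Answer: 25600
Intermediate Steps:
Function('v')(W) = Pow(W, 2)
Function('w')(d) = Mul(4, Pow(d, 2)) (Function('w')(d) = Mul(Mul(2, d), Mul(2, d)) = Mul(4, Pow(d, 2)))
Function('D')(j) = Mul(Add(1, j), Add(25, j)) (Function('D')(j) = Mul(Add(j, 25), Add(j, Pow(1, 2))) = Mul(Add(25, j), Add(j, 1)) = Mul(Add(25, j), Add(1, j)) = Mul(Add(1, j), Add(25, j)))
Mul(Function('w')(5), Function('D')(Add(9, -2))) = Mul(Mul(4, Pow(5, 2)), Add(25, Pow(Add(9, -2), 2), Mul(26, Add(9, -2)))) = Mul(Mul(4, 25), Add(25, Pow(7, 2), Mul(26, 7))) = Mul(100, Add(25, 49, 182)) = Mul(100, 256) = 25600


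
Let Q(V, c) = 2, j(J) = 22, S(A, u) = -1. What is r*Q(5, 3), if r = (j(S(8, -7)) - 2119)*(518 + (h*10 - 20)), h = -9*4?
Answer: -578772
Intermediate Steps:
h = -36
r = -289386 (r = (22 - 2119)*(518 + (-36*10 - 20)) = -2097*(518 + (-360 - 20)) = -2097*(518 - 380) = -2097*138 = -289386)
r*Q(5, 3) = -289386*2 = -578772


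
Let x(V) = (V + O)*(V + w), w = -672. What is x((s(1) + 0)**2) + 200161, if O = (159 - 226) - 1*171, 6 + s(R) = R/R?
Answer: 337972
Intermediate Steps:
s(R) = -5 (s(R) = -6 + R/R = -6 + 1 = -5)
O = -238 (O = -67 - 171 = -238)
x(V) = (-672 + V)*(-238 + V) (x(V) = (V - 238)*(V - 672) = (-238 + V)*(-672 + V) = (-672 + V)*(-238 + V))
x((s(1) + 0)**2) + 200161 = (159936 + ((-5 + 0)**2)**2 - 910*(-5 + 0)**2) + 200161 = (159936 + ((-5)**2)**2 - 910*(-5)**2) + 200161 = (159936 + 25**2 - 910*25) + 200161 = (159936 + 625 - 22750) + 200161 = 137811 + 200161 = 337972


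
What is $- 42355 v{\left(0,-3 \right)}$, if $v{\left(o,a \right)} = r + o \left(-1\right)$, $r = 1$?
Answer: $-42355$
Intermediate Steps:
$v{\left(o,a \right)} = 1 - o$ ($v{\left(o,a \right)} = 1 + o \left(-1\right) = 1 - o$)
$- 42355 v{\left(0,-3 \right)} = - 42355 \left(1 - 0\right) = - 42355 \left(1 + 0\right) = \left(-42355\right) 1 = -42355$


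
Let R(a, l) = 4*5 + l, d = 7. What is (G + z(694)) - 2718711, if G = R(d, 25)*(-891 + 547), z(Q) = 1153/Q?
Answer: -1897527401/694 ≈ -2.7342e+6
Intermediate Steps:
R(a, l) = 20 + l
G = -15480 (G = (20 + 25)*(-891 + 547) = 45*(-344) = -15480)
(G + z(694)) - 2718711 = (-15480 + 1153/694) - 2718711 = -10741967/694 - 2718711 = -1897527401/694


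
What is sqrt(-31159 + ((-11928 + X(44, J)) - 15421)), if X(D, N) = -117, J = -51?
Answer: 5*I*sqrt(2345) ≈ 242.13*I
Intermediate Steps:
sqrt(-31159 + ((-11928 + X(44, J)) - 15421)) = sqrt(-31159 + ((-11928 - 117) - 15421)) = sqrt(-31159 + (-12045 - 15421)) = sqrt(-31159 - 27466) = sqrt(-58625) = 5*I*sqrt(2345)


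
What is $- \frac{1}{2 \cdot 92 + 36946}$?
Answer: $- \frac{1}{37130} \approx -2.6932 \cdot 10^{-5}$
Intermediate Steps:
$- \frac{1}{2 \cdot 92 + 36946} = - \frac{1}{184 + 36946} = - \frac{1}{37130}$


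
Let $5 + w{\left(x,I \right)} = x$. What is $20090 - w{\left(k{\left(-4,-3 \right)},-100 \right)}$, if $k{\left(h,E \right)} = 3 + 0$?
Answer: $20092$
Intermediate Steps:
$k{\left(h,E \right)} = 3$
$w{\left(x,I \right)} = -5 + x$
$20090 - w{\left(k{\left(-4,-3 \right)},-100 \right)} = 20090 - \left(-5 + 3\right) = 20090 - -2 = 20090 + 2 = 20092$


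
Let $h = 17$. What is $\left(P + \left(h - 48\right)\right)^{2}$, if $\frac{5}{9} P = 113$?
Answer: $\frac{743044}{25} \approx 29722.0$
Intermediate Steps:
$P = \frac{1017}{5}$ ($P = \frac{9}{5} \cdot 113 = \frac{1017}{5} \approx 203.4$)
$\left(P + \left(h - 48\right)\right)^{2} = \left(\frac{1017}{5} + \left(17 - 48\right)\right)^{2} = \left(\frac{1017}{5} - 31\right)^{2} = \left(\frac{862}{5}\right)^{2} = \frac{743044}{25}$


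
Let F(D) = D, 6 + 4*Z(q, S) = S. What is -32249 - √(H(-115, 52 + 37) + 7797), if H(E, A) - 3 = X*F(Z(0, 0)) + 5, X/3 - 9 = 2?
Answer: -32249 - √31022/2 ≈ -32337.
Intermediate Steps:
Z(q, S) = -3/2 + S/4
X = 33 (X = 27 + 3*2 = 27 + 6 = 33)
H(E, A) = -83/2 (H(E, A) = 3 + (33*(-3/2 + (¼)*0) + 5) = 3 + (33*(-3/2 + 0) + 5) = 3 + (33*(-3/2) + 5) = 3 + (-99/2 + 5) = 3 - 89/2 = -83/2)
-32249 - √(H(-115, 52 + 37) + 7797) = -32249 - √(-83/2 + 7797) = -32249 - √(15511/2) = -32249 - √31022/2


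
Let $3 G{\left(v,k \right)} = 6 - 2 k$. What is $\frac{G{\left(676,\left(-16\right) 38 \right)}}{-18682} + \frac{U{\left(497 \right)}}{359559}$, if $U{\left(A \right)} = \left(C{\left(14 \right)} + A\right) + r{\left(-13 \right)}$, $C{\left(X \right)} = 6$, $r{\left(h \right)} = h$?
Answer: $- \frac{68653093}{3358640619} \approx -0.020441$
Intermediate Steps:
$G{\left(v,k \right)} = 2 - \frac{2 k}{3}$ ($G{\left(v,k \right)} = \frac{6 - 2 k}{3} = 2 - \frac{2 k}{3}$)
$U{\left(A \right)} = -7 + A$ ($U{\left(A \right)} = \left(6 + A\right) - 13 = -7 + A$)
$\frac{G{\left(676,\left(-16\right) 38 \right)}}{-18682} + \frac{U{\left(497 \right)}}{359559} = \frac{2 - \frac{2 \left(\left(-16\right) 38\right)}{3}}{-18682} + \frac{-7 + 497}{359559} = \left(2 - - \frac{1216}{3}\right) \left(- \frac{1}{18682}\right) + 490 \cdot \frac{1}{359559} = \left(2 + \frac{1216}{3}\right) \left(- \frac{1}{18682}\right) + \frac{490}{359559} = \frac{1222}{3} \left(- \frac{1}{18682}\right) + \frac{490}{359559} = - \frac{611}{28023} + \frac{490}{359559} = - \frac{68653093}{3358640619}$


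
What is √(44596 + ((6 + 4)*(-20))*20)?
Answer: 2*√10149 ≈ 201.48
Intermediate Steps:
√(44596 + ((6 + 4)*(-20))*20) = √(44596 + (10*(-20))*20) = √(44596 - 200*20) = √(44596 - 4000) = √40596 = 2*√10149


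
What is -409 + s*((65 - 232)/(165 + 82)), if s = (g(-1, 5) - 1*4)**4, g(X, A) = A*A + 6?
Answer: -88851670/247 ≈ -3.5972e+5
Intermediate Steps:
g(X, A) = 6 + A**2 (g(X, A) = A**2 + 6 = 6 + A**2)
s = 531441 (s = ((6 + 5**2) - 1*4)**4 = ((6 + 25) - 4)**4 = (31 - 4)**4 = 27**4 = 531441)
-409 + s*((65 - 232)/(165 + 82)) = -409 + 531441*((65 - 232)/(165 + 82)) = -409 + 531441*(-167/247) = -409 - 88750647/247 = -88851670/247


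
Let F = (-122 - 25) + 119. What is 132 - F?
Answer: 160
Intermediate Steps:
F = -28 (F = -147 + 119 = -28)
132 - F = 132 - 1*(-28) = 132 + 28 = 160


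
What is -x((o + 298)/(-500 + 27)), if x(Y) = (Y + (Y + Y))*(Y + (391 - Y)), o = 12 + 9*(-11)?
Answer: 247503/473 ≈ 523.26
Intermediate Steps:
o = -87 (o = 12 - 99 = -87)
x(Y) = 1173*Y (x(Y) = (Y + 2*Y)*391 = (3*Y)*391 = 1173*Y)
-x((o + 298)/(-500 + 27)) = -1173*(-87 + 298)/(-500 + 27) = -1173*211/(-473) = -1173*211*(-1/473) = -1173*(-211)/473 = -1*(-247503/473) = 247503/473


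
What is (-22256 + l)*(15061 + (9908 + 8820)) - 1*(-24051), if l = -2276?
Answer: -828887697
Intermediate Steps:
(-22256 + l)*(15061 + (9908 + 8820)) - 1*(-24051) = (-22256 - 2276)*(15061 + (9908 + 8820)) - 1*(-24051) = -24532*(15061 + 18728) + 24051 = -24532*33789 + 24051 = -828911748 + 24051 = -828887697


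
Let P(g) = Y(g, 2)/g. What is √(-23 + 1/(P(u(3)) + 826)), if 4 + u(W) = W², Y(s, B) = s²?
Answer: 2*I*√3970518/831 ≈ 4.7957*I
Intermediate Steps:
u(W) = -4 + W²
P(g) = g (P(g) = g²/g = g)
√(-23 + 1/(P(u(3)) + 826)) = √(-23 + 1/((-4 + 3²) + 826)) = √(-23 + 1/((-4 + 9) + 826)) = √(-23 + 1/(5 + 826)) = √(-23 + 1/831) = √(-19112/831) = 2*I*√3970518/831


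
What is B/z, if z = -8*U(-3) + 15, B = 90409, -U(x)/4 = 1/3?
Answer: 24657/7 ≈ 3522.4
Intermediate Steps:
U(x) = -4/3
z = 77/3 (z = -8*(-4/3) + 15 = 32/3 + 15 = 77/3 ≈ 25.667)
B/z = 90409/(77/3) = 90409*(3/77) = 24657/7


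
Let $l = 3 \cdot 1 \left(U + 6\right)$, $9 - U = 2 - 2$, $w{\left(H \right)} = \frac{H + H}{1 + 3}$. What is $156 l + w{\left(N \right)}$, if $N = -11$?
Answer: $\frac{14029}{2} \approx 7014.5$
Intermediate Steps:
$w{\left(H \right)} = \frac{H}{2}$ ($w{\left(H \right)} = \frac{2 H}{4} = 2 H \frac{1}{4} = \frac{H}{2}$)
$U = 9$ ($U = 9 - \left(2 - 2\right) = 9 - 0 = 9 + 0 = 9$)
$l = 45$ ($l = 3 \cdot 1 \left(9 + 6\right) = 3 \cdot 15 = 45$)
$156 l + w{\left(N \right)} = 156 \cdot 45 + \frac{1}{2} \left(-11\right) = 7020 - \frac{11}{2} = \frac{14029}{2}$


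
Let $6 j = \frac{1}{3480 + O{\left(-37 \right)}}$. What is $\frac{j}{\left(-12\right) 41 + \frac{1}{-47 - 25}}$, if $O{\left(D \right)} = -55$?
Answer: $- \frac{12}{121330625} \approx -9.8903 \cdot 10^{-8}$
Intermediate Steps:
$j = \frac{1}{20550}$ ($j = \frac{1}{6 \left(3480 - 55\right)} = \frac{1}{6 \cdot 3425} = \frac{1}{6} \cdot \frac{1}{3425} = \frac{1}{20550} \approx 4.8662 \cdot 10^{-5}$)
$\frac{j}{\left(-12\right) 41 + \frac{1}{-47 - 25}} = \frac{1}{20550 \left(\left(-12\right) 41 + \frac{1}{-47 - 25}\right)} = \frac{1}{20550 \left(-492 + \frac{1}{-72}\right)} = \frac{1}{20550 \left(-492 - \frac{1}{72}\right)} = \frac{1}{20550 \left(- \frac{35425}{72}\right)} = \frac{1}{20550} \left(- \frac{72}{35425}\right) = - \frac{12}{121330625}$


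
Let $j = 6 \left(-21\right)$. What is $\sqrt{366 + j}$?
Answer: $4 \sqrt{15} \approx 15.492$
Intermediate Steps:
$j = -126$
$\sqrt{366 + j} = \sqrt{366 - 126} = \sqrt{240} = 4 \sqrt{15}$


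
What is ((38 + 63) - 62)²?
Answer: 1521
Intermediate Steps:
((38 + 63) - 62)² = (101 - 62)² = 39² = 1521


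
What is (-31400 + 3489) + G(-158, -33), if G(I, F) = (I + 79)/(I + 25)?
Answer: -3712084/133 ≈ -27910.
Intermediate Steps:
G(I, F) = (79 + I)/(25 + I)
(-31400 + 3489) + G(-158, -33) = (-31400 + 3489) + (79 - 158)/(25 - 158) = -27911 - 79/(-133) = -27911 - 1/133*(-79) = -27911 + 79/133 = -3712084/133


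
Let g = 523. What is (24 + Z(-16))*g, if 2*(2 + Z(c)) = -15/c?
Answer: 376037/32 ≈ 11751.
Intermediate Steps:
Z(c) = -2 - 15/(2*c) (Z(c) = -2 + (-15/c)/2 = -2 - 15/(2*c))
(24 + Z(-16))*g = (24 + (-2 - 15/2/(-16)))*523 = (24 + (-2 - 15/2*(-1/16)))*523 = (24 + (-2 + 15/32))*523 = (24 - 49/32)*523 = (719/32)*523 = 376037/32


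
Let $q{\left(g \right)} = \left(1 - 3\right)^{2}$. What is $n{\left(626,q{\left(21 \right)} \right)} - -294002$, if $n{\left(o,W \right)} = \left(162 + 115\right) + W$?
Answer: $294283$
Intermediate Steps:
$q{\left(g \right)} = 4$ ($q{\left(g \right)} = \left(-2\right)^{2} = 4$)
$n{\left(o,W \right)} = 277 + W$
$n{\left(626,q{\left(21 \right)} \right)} - -294002 = \left(277 + 4\right) - -294002 = 281 + 294002 = 294283$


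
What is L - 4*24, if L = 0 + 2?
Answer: -94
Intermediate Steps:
L = 2
L - 4*24 = 2 - 4*24 = 2 - 96 = -94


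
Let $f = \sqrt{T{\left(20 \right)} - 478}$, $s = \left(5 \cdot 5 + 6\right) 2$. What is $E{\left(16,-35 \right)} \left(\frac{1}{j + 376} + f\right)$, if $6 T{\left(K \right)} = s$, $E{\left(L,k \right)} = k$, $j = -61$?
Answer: $- \frac{1}{9} - \frac{35 i \sqrt{4209}}{3} \approx -0.11111 - 756.9 i$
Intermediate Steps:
$s = 62$ ($s = \left(25 + 6\right) 2 = 31 \cdot 2 = 62$)
$T{\left(K \right)} = \frac{31}{3}$ ($T{\left(K \right)} = \frac{1}{6} \cdot 62 = \frac{31}{3}$)
$f = \frac{i \sqrt{4209}}{3}$ ($f = \sqrt{\frac{31}{3} - 478} = \sqrt{- \frac{1403}{3}} = \frac{i \sqrt{4209}}{3} \approx 21.626 i$)
$E{\left(16,-35 \right)} \left(\frac{1}{j + 376} + f\right) = - 35 \left(\frac{1}{-61 + 376} + \frac{i \sqrt{4209}}{3}\right) = - 35 \left(\frac{1}{315} + \frac{i \sqrt{4209}}{3}\right) = - \frac{1}{9} - \frac{35 i \sqrt{4209}}{3}$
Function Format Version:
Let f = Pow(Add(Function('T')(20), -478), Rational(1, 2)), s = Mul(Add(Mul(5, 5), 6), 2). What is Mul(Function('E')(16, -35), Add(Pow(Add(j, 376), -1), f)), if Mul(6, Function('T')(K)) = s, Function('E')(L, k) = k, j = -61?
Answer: Add(Rational(-1, 9), Mul(Rational(-35, 3), I, Pow(4209, Rational(1, 2)))) ≈ Add(-0.11111, Mul(-756.90, I))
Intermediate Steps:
s = 62 (s = Mul(Add(25, 6), 2) = Mul(31, 2) = 62)
Function('T')(K) = Rational(31, 3) (Function('T')(K) = Mul(Rational(1, 6), 62) = Rational(31, 3))
f = Mul(Rational(1, 3), I, Pow(4209, Rational(1, 2))) (f = Pow(Add(Rational(31, 3), -478), Rational(1, 2)) = Pow(Rational(-1403, 3), Rational(1, 2)) = Mul(Rational(1, 3), I, Pow(4209, Rational(1, 2))) ≈ Mul(21.626, I))
Mul(Function('E')(16, -35), Add(Pow(Add(j, 376), -1), f)) = Mul(-35, Add(Pow(Add(-61, 376), -1), Mul(Rational(1, 3), I, Pow(4209, Rational(1, 2))))) = Mul(-35, Add(Pow(315, -1), Mul(Rational(1, 3), I, Pow(4209, Rational(1, 2))))) = Mul(-35, Add(Rational(1, 315), Mul(Rational(1, 3), I, Pow(4209, Rational(1, 2))))) = Add(Rational(-1, 9), Mul(Rational(-35, 3), I, Pow(4209, Rational(1, 2))))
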